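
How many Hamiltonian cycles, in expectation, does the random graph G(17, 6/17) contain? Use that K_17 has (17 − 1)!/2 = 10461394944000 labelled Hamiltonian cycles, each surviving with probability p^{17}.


K_17 has (17 − 1)!/2 = 10461394944000 labelled Hamiltonian cycles.
For each such Hamiltonian cycle H, let X_H = 1 if all 17 edges of H are present in G. Then P[X_H = 1] = p^{17} = (6/17)^{17} = 16926659444736/827240261886336764177.
Summing the indicators: E[X] = Σ_H E[X_H] = 10461394944000 · p^{17} = 10461394944000 · 16926659444736/827240261886336764177 = 177076469533971037814784000/827240261886336764177.
Numerically: E[X] ≈ 2.141e+05.

E[X] = 10461394944000 · (6/17)^{17} = 177076469533971037814784000/827240261886336764177 ≈ 2.141e+05.


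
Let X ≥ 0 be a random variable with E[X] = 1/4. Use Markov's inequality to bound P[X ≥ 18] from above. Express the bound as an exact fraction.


μ = E[X] = 1/4, a = 18.
Markov: P[X ≥ 18] ≤ μ/a = (1/4)/18 = 1/72.
Numerically: ≈ 0.0139.
(Since a = 18 > μ = 0.2500, the bound 1/72 is < 1 and informative.)

P[X ≥ 18] ≤ 1/72 ≈ 0.0139.


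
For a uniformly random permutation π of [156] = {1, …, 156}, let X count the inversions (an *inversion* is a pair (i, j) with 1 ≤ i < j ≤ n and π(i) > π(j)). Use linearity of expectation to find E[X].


Write X = Σ X_I over the C(156, 2) = 12090 pairs i < j, with X_I the indicator of one inversion.
There are 12090 indicators.
For each fixed pair i < j, the values π(i) and π(j) are two distinct elements of {1, …, 156} in uniformly random order; by symmetry P[π(i) > π(j)] = 1/2.
By linearity: E[X] = 12090 · (1/2) = C(156, 2) · (1/2) = 12090/2 = 6045 ≈ 6045.000000.

E[X] = 6045 = 6045.000000.


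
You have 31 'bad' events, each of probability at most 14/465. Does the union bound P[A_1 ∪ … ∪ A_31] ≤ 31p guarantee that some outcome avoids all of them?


Union bound: P[∪_{i=1}^{31} A_i] ≤ Σ_i P[A_i] ≤ 31·p = 31·(14/465) = 14/15.
Numerically: 14/15 ≈ 0.93333.
Is 14/15 < 1? YES.
Since P[∪ A_i] ≤ 14/15 < 1, the complement has P[∩ A_i^c] ≥ 1 − 14/15 = 1/15 > 0, so some outcome avoids every A_i.

31·p = 14/15 ≈ 0.93333; existence CERTIFIED by the union bound.


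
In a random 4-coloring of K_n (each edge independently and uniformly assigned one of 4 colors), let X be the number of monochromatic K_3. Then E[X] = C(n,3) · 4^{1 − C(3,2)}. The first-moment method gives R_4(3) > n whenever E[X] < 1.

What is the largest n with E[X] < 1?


We need C(n, 3) · 4^{1 − 3} < 1, i.e. C(n, 3) < 4^{3 − 1} = 16.
Check values of n near the boundary:
  n = 3: C(3, 3) = 1; 1 < 16? YES
  n = 4: C(4, 3) = 4; 4 < 16? YES
  n = 5: C(5, 3) = 10; 10 < 16? YES
  n = 6: C(6, 3) = 20; 20 < 16? NO
The largest n with C(n, 3) < 16 is n = 5 (where E[X] = 5/8 ≈ 0.625). Hence R_4(3) > 5, i.e. R_4(3) ≥ 6.

Largest n = 5; hence R_4(3) > 5.


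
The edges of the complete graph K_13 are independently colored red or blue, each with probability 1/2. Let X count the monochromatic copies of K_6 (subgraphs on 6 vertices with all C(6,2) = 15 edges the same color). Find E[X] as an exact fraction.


Let X = Σ_S X_S over the C(13, 6) = 1716 subsets S of size 6, where X_S = 1 if the K_6 on S is monochromatic.
For a fixed S, the K_6 on S has C(6, 2) = 15 edges. P[all 15 edges red] = (1/2)^15, and likewise for blue, so P[monochromatic] = 2·(1/2)^15 = 2^{1 − 15} = 1/16384.
By linearity: E[X] = C(13, 6) · 2^{1 − 15} = 1716 · 1/16384 = 429/4096.
Numerically: E[X] ≈ 0.104736.

E[X] = C(13,6)·2^(1−C(6,2)) = 429/4096 ≈ 0.104736.


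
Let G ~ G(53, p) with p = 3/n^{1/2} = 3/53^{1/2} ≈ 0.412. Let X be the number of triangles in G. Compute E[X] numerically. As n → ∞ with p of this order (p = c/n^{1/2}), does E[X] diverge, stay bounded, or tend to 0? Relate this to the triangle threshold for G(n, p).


Number of potential triangles: C(53, 3) = 23426.
Each occurs with probability p³ ≈ (0.412)³ ≈ 6.99761e-02.
By linearity: E[X] = C(53, 3)·p³ ≈ 23426 · 6.99761e-02 ≈ 1639.261.
Since α = 1/2 < 1, p = c/n^{1/2} ≫ 1/n is above the triangle threshold p ~ 1/n. Asymptotically E[X] ~ (c³/6)·n^{3(1−α)} = (3³/6)·n^{1.5} → ∞; triangles are abundant w.h.p.

E[X] ≈ 1639.261; in regime p = Θ(1/n^{1/2}) E[X] diverges (above the triangle threshold p ~ 1/n).


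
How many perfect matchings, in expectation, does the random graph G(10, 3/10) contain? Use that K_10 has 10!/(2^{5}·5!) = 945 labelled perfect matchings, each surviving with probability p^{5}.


K_10 has 10!/(2^{5}·5!) = 945 labelled perfect matchings.
For each such perfect matching H, let X_H = 1 if all 5 edges of H are present in G. Then P[X_H = 1] = p^{5} = (3/10)^{5} = 243/100000.
Summing the indicators: E[X] = Σ_H E[X_H] = 945 · p^{5} = 945 · 243/100000 = 45927/20000.
Numerically: E[X] ≈ 2.2963.

E[X] = 945 · (3/10)^{5} = 45927/20000 ≈ 2.2963.


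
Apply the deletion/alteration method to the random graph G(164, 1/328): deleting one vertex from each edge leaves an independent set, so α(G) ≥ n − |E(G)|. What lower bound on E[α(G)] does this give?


E[|E(G)|] = C(164, 2)·p = 13366 · (1/328) = 163/4.
E[α(G)] ≥ n − E[|E(G)|] = 164 − 163/4 = 493/4.
Numerically: ≈ 123.2500.
(This is only a lower bound; the true E[α(G)] may be larger.)

E[α(G)] ≥ 493/4 ≈ 123.2500.


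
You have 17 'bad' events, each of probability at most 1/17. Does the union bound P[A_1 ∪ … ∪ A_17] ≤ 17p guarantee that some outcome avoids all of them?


Union bound: P[∪_{i=1}^{17} A_i] ≤ Σ_i P[A_i] ≤ 17·p = 17·(1/17) = 1.
Numerically: 1 ≈ 1.000000.
Is 1 < 1? NO.
Since the bound 1 is ≥ 1, the union bound is uninformative here; it does NOT by itself certify existence.

17·p = 1 ≈ 1.000000; existence NOT certified by the union bound.


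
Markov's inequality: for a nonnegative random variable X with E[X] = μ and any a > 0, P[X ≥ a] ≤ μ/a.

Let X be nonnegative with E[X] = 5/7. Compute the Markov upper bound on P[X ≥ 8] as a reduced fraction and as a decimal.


μ = E[X] = 5/7, a = 8.
Markov: P[X ≥ 8] ≤ μ/a = (5/7)/8 = 5/56.
Numerically: ≈ 0.0893.
(Since a = 8 > μ = 0.7143, the bound 5/56 is < 1 and informative.)

P[X ≥ 8] ≤ 5/56 ≈ 0.0893.


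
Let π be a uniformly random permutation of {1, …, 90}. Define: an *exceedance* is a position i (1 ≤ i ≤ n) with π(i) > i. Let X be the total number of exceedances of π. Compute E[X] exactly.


Write X = Σ_{i=1}^{90} X_i, where X_i = 1_{π(i) > i}.
For each fixed i, π(i) is uniform over {1, …, 90} (marginal of a uniform permutation), so P[π(i) > i] = (n − i)/n. Summing: Σ_{i=1}^{90} (n − i)/n = (0 + 1 + … + 89)/90 = 90(90 − 1)/(2·90) = (90 − 1)/2.
Hence E[X] = Σ_{i=1}^{90} (90 − i)/90 = 89/2 ≈ 44.500.

E[X] = 89/2 = 44.500.


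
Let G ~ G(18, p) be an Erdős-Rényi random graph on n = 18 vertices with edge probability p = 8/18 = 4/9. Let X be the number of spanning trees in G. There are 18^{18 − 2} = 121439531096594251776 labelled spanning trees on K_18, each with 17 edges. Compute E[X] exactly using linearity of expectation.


K_18 has 18^{18 − 2} = 121439531096594251776 labelled spanning trees.
For each such spanning tree H, let X_H = 1 if all 17 edges of H are present in G. Then P[X_H = 1] = p^{17} = (4/9)^{17} = 17179869184/16677181699666569.
By linearity of expectation: E[X] = Σ_H E[X_H] = 121439531096594251776 · p^{17} = 121439531096594251776 · 17179869184/16677181699666569 = 1125899906842624/9.
Numerically: E[X] ≈ 1.251e+14.

E[X] = 121439531096594251776 · (4/9)^{17} = 1125899906842624/9 ≈ 1.251e+14.


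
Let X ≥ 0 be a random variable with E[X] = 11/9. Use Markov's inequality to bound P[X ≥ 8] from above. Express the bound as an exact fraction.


μ = E[X] = 11/9, a = 8.
Markov: P[X ≥ 8] ≤ μ/a = (11/9)/8 = 11/72.
Numerically: ≈ 0.15278.
(Since a = 8 > μ = 1.22222, the bound 11/72 is < 1 and informative.)

P[X ≥ 8] ≤ 11/72 ≈ 0.15278.


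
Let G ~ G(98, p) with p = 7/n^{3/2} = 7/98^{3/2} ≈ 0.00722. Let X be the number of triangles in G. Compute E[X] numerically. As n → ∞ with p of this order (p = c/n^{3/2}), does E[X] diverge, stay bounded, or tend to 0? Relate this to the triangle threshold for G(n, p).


Number of potential triangles: C(98, 3) = 152096.
Each occurs with probability p³ ≈ (0.00722)³ ≈ 3.75644e-07.
By linearity: E[X] = C(98, 3)·p³ ≈ 152096 · 3.75644e-07 ≈ 0.057.
Since α = 3/2 > 1, p = c/n^{3/2} = o(1/n) is below the triangle threshold p ~ 1/n. Asymptotically E[X] ~ (c³/6)·n^{3(1−α)} = (7³/6)·n^{-1.5} → 0, so by Markov's inequality G has no triangles w.h.p.

E[X] ≈ 0.057; in regime p = Θ(1/n^{3/2}) E[X] tends to 0 (below the triangle threshold p ~ 1/n).


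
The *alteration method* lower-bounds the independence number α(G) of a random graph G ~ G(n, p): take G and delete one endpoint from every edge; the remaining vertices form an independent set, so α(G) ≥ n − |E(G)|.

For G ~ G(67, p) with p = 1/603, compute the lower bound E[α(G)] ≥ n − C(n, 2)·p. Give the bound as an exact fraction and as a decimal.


E[|E(G)|] = C(67, 2)·p = 2211 · (1/603) = 11/3.
E[α(G)] ≥ n − E[|E(G)|] = 67 − 11/3 = 190/3.
Numerically: ≈ 63.333333.
(This is only a lower bound; the true E[α(G)] may be larger.)

E[α(G)] ≥ 190/3 ≈ 63.333333.


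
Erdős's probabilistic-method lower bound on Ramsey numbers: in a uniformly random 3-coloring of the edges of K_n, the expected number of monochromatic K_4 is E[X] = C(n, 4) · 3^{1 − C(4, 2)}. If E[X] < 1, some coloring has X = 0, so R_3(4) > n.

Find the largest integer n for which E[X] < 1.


We need C(n, 4) · 3^{1 − 6} < 1, i.e. C(n, 4) < 3^{6 − 1} = 243.
Check values of n near the boundary:
  n = 6: C(6, 4) = 15; 15 < 243? YES
  n = 7: C(7, 4) = 35; 35 < 243? YES
  n = 8: C(8, 4) = 70; 70 < 243? YES
  n = 9: C(9, 4) = 126; 126 < 243? YES
  n = 10: C(10, 4) = 210; 210 < 243? YES
  n = 11: C(11, 4) = 330; 330 < 243? NO
The largest n with C(n, 4) < 243 is n = 10 (where E[X] = 70/81 ≈ 0.86420). Hence R_3(4) > 10, i.e. R_3(4) ≥ 11.

Largest n = 10; hence R_3(4) > 10.


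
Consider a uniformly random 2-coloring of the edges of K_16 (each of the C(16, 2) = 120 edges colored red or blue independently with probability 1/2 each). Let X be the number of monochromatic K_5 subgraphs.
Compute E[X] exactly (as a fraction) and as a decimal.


Let X = Σ_S X_S over the C(16, 5) = 4368 subsets S of size 5, where X_S = 1 if the K_5 on S is monochromatic.
For a fixed S, the K_5 on S has C(5, 2) = 10 edges. P[all 10 edges red] = (1/2)^10, and likewise for blue, so P[monochromatic] = 2·(1/2)^10 = 2^{1 − 10} = 1/512.
Summing: E[X] = C(16, 5) · 2^{1 − 10} = 4368 · 1/512 = 273/32.
Numerically: E[X] ≈ 8.53125.

E[X] = C(16,5)·2^(1−C(5,2)) = 273/32 ≈ 8.53125.


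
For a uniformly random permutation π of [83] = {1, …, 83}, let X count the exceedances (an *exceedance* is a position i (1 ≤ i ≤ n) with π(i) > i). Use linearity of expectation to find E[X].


Write X = Σ_{i=1}^{83} X_i, where X_i = 1_{π(i) > i}.
For each fixed i, π(i) is uniform over {1, …, 83} (marginal of a uniform permutation), so P[π(i) > i] = (n − i)/n. Summing: Σ_{i=1}^{83} (n − i)/n = (0 + 1 + … + 82)/83 = 83(83 − 1)/(2·83) = (83 − 1)/2.
Hence E[X] = Σ_{i=1}^{83} (83 − i)/83 = 41 ≈ 41.000.

E[X] = 41 = 41.000.


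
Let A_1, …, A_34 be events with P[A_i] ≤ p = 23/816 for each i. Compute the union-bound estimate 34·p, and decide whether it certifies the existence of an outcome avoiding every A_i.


Union bound: P[∪_{i=1}^{34} A_i] ≤ Σ_i P[A_i] ≤ 34·p = 34·(23/816) = 23/24.
Numerically: 23/24 ≈ 0.9583.
Is 23/24 < 1? YES.
Since P[∪ A_i] ≤ 23/24 < 1, the complement has P[∩ A_i^c] ≥ 1 − 23/24 = 1/24 > 0, so some outcome avoids every A_i.

34·p = 23/24 ≈ 0.9583; existence CERTIFIED by the union bound.


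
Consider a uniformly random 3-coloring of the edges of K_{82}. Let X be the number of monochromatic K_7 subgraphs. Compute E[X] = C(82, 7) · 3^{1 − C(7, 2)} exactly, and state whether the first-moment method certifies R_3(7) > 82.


E[X] = C(82, 7) · 3^{1 − 21} = 3801756816 · 3^{−20} = 3801756816/3486784401.
As a reduced fraction: E[X] = 140805808/129140163 ≈ 1.09033.
Is E[X] < 1? NO.
Since E[X] ≥ 1, the first-moment bound is inconclusive at n = 82; it does NOT by itself certify R_3(7) > 82.

E[X] = 140805808/129140163 ≈ 1.09033; E[X] ≥ 1; first-moment method inconclusive here.


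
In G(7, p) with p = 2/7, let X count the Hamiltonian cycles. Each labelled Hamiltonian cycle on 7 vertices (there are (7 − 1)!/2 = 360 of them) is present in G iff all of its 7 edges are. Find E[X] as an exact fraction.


K_7 has (7 − 1)!/2 = 360 labelled Hamiltonian cycles.
For each such Hamiltonian cycle H, let X_H = 1 if all 7 edges of H are present in G. Then P[X_H = 1] = p^{7} = (2/7)^{7} = 128/823543.
By linearity of expectation: E[X] = Σ_H E[X_H] = 360 · p^{7} = 360 · 128/823543 = 46080/823543.
Numerically: E[X] ≈ 0.05595.

E[X] = 360 · (2/7)^{7} = 46080/823543 ≈ 0.05595.


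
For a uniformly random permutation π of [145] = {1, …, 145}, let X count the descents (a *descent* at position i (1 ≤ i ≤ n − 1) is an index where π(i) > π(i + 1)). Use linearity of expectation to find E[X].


Write X = Σ X_I over i = 1, …, 144, with X_I the indicator of one descent.
There are 144 indicators.
For each fixed i, the pair (π(i), π(i+1)) is a uniformly random ordered pair of distinct values from {1, …, 145}; by symmetry P[π(i) > π(i+1)] = 1/2.
By linearity: E[X] = 144 · (1/2) = (145 − 1) · (1/2) = 72 ≈ 72.000000.

E[X] = 72 = 72.000000.


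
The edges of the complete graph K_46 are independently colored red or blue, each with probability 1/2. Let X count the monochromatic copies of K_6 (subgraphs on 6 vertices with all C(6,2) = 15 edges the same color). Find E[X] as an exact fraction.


Let X = Σ_S X_S over the C(46, 6) = 9366819 subsets S of size 6, where X_S = 1 if the K_6 on S is monochromatic.
For a fixed S, the K_6 on S has C(6, 2) = 15 edges. P[all 15 edges red] = (1/2)^15, and likewise for blue, so P[monochromatic] = 2·(1/2)^15 = 2^{1 − 15} = 1/16384.
Summing: E[X] = C(46, 6) · 2^{1 − 15} = 9366819 · 1/16384 = 9366819/16384.
Numerically: E[X] ≈ 571.7053.

E[X] = C(46,6)·2^(1−C(6,2)) = 9366819/16384 ≈ 571.7053.


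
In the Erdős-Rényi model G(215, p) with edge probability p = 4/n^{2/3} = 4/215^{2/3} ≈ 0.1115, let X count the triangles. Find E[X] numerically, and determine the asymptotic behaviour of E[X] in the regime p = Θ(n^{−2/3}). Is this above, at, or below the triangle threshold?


Number of potential triangles: C(215, 3) = 1633355.
Each occurs with probability p³ ≈ (0.1115)³ ≈ 1.384532e-03.
By linearity: E[X] = C(215, 3)·p³ ≈ 1633355 · 1.384532e-03 ≈ 2261.4326.
Since α = 2/3 < 1, p = c/n^{2/3} ≫ 1/n is above the triangle threshold p ~ 1/n. Asymptotically E[X] ~ (c³/6)·n^{3(1−α)} = (4³/6)·n^{1} → ∞; triangles are abundant w.h.p.

E[X] ≈ 2261.4326; in regime p = Θ(1/n^{2/3}) E[X] diverges (above the triangle threshold p ~ 1/n).


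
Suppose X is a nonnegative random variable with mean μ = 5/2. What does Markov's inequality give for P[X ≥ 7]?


μ = E[X] = 5/2, a = 7.
Markov: P[X ≥ 7] ≤ μ/a = (5/2)/7 = 5/14.
Numerically: ≈ 0.3571.
(Since a = 7 > μ = 2.5000, the bound 5/14 is < 1 and informative.)

P[X ≥ 7] ≤ 5/14 ≈ 0.3571.


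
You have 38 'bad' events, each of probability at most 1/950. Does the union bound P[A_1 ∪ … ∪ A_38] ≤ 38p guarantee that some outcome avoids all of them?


Union bound: P[∪_{i=1}^{38} A_i] ≤ Σ_i P[A_i] ≤ 38·p = 38·(1/950) = 1/25.
Numerically: 1/25 ≈ 0.04000.
Is 1/25 < 1? YES.
Since P[∪ A_i] ≤ 1/25 < 1, the complement has P[∩ A_i^c] ≥ 1 − 1/25 = 24/25 > 0, so some outcome avoids every A_i.

38·p = 1/25 ≈ 0.04000; existence CERTIFIED by the union bound.


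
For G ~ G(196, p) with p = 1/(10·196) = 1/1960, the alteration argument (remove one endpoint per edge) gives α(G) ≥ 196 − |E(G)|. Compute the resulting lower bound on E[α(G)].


E[|E(G)|] = C(196, 2)·p = 19110 · (1/1960) = 39/4.
E[α(G)] ≥ n − E[|E(G)|] = 196 − 39/4 = 745/4.
Numerically: ≈ 186.250.
(This is only a lower bound; the true E[α(G)] may be larger.)

E[α(G)] ≥ 745/4 ≈ 186.250.


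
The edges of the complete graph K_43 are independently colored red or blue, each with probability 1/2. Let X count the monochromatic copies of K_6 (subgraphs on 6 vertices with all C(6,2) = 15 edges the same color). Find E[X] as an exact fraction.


Let X = Σ_S X_S over the C(43, 6) = 6096454 subsets S of size 6, where X_S = 1 if the K_6 on S is monochromatic.
For a fixed S, the K_6 on S has C(6, 2) = 15 edges. P[all 15 edges red] = (1/2)^15, and likewise for blue, so P[monochromatic] = 2·(1/2)^15 = 2^{1 − 15} = 1/16384.
Summing: E[X] = C(43, 6) · 2^{1 − 15} = 6096454 · 1/16384 = 3048227/8192.
Numerically: E[X] ≈ 372.098.

E[X] = C(43,6)·2^(1−C(6,2)) = 3048227/8192 ≈ 372.098.


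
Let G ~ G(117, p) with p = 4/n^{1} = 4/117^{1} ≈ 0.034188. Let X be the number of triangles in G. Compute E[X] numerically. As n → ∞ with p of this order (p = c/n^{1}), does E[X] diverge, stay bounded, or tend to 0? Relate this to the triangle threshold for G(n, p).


Number of potential triangles: C(117, 3) = 260130.
Each occurs with probability p³ ≈ (0.034188)³ ≈ 3.99597156e-05.
By linearity: E[X] = C(117, 3)·p³ ≈ 260130 · 3.99597156e-05 ≈ 10.394721.
Here α = 1, so p = 4/n is exactly at the triangle threshold p ~ 1/n. Asymptotically E[X] → c³/6 = 4³/6 = 32/3 ≈ 10.666667, a bounded constant. In this regime the triangle count is asymptotically Poisson(c³/6).

E[X] ≈ 10.394721; in regime p = Θ(1/n^{1}) E[X] stays bounded (at the triangle threshold p ~ 1/n).


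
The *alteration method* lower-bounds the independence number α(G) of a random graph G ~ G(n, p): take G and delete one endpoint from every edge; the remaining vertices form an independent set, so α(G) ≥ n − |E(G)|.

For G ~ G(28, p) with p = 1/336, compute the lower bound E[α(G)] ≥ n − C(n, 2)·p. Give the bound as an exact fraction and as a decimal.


E[|E(G)|] = C(28, 2)·p = 378 · (1/336) = 9/8.
E[α(G)] ≥ n − E[|E(G)|] = 28 − 9/8 = 215/8.
Numerically: ≈ 26.87500.
(This is only a lower bound; the true E[α(G)] may be larger.)

E[α(G)] ≥ 215/8 ≈ 26.87500.


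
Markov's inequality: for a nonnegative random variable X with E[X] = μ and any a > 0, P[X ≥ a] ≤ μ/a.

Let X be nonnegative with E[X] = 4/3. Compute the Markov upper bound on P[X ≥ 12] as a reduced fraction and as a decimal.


μ = E[X] = 4/3, a = 12.
Markov: P[X ≥ 12] ≤ μ/a = (4/3)/12 = 1/9.
Numerically: ≈ 0.111111.
(Since a = 12 > μ = 1.333333, the bound 1/9 is < 1 and informative.)

P[X ≥ 12] ≤ 1/9 ≈ 0.111111.


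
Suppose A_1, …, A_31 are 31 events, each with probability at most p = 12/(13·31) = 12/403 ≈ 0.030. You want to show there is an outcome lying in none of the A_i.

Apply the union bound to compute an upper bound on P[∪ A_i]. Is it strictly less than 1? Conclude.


Union bound: P[∪_{i=1}^{31} A_i] ≤ Σ_i P[A_i] ≤ 31·p = 31·(12/403) = 12/13.
Numerically: 12/13 ≈ 0.923.
Is 12/13 < 1? YES.
Since P[∪ A_i] ≤ 12/13 < 1, the complement has P[∩ A_i^c] ≥ 1 − 12/13 = 1/13 > 0, so some outcome avoids every A_i.

31·p = 12/13 ≈ 0.923; existence CERTIFIED by the union bound.


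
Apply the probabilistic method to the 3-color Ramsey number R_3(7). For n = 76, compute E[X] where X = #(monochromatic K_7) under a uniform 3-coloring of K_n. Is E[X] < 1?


E[X] = C(76, 7) · 3^{1 − 21} = 2186189400 · 3^{−20} = 2186189400/3486784401.
As a reduced fraction: E[X] = 728729800/1162261467 ≈ 0.6270.
Is E[X] < 1? YES.
Since E[X] < 1, there exists a 3-coloring of K_{76} with no monochromatic K_7; hence R_3(7) > 76.

E[X] = 728729800/1162261467 ≈ 0.6270; E[X] < 1, so R_3(7) > 76.


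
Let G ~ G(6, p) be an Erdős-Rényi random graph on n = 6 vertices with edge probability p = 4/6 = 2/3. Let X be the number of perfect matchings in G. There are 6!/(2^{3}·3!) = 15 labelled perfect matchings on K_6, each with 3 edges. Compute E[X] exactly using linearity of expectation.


K_6 has 6!/(2^{3}·3!) = 15 labelled perfect matchings.
For each such perfect matching H, let X_H = 1 if all 3 edges of H are present in G. Then P[X_H = 1] = p^{3} = (2/3)^{3} = 8/27.
By linearity of expectation: E[X] = Σ_H E[X_H] = 15 · p^{3} = 15 · 8/27 = 40/9.
Numerically: E[X] ≈ 4.444.

E[X] = 15 · (2/3)^{3} = 40/9 ≈ 4.444.


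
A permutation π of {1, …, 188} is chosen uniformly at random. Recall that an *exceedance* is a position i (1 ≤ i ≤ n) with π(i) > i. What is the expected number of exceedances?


Write X = Σ_{i=1}^{188} X_i, where X_i = 1_{π(i) > i}.
For each fixed i, π(i) is uniform over {1, …, 188} (marginal of a uniform permutation), so P[π(i) > i] = (n − i)/n. Summing: Σ_{i=1}^{188} (n − i)/n = (0 + 1 + … + 187)/188 = 188(188 − 1)/(2·188) = (188 − 1)/2.
Hence E[X] = Σ_{i=1}^{188} (188 − i)/188 = 187/2 ≈ 93.500.

E[X] = 187/2 = 93.500.


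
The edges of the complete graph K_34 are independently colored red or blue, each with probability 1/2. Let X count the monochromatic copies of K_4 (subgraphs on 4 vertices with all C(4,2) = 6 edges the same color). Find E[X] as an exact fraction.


Let X = Σ_S X_S over the C(34, 4) = 46376 subsets S of size 4, where X_S = 1 if the K_4 on S is monochromatic.
For a fixed S, the K_4 on S has C(4, 2) = 6 edges. P[all 6 edges red] = (1/2)^6, and likewise for blue, so P[monochromatic] = 2·(1/2)^6 = 2^{1 − 6} = 1/32.
By linearity: E[X] = C(34, 4) · 2^{1 − 6} = 46376 · 1/32 = 5797/4.
Numerically: E[X] ≈ 1449.250000.

E[X] = C(34,4)·2^(1−C(4,2)) = 5797/4 ≈ 1449.250000.


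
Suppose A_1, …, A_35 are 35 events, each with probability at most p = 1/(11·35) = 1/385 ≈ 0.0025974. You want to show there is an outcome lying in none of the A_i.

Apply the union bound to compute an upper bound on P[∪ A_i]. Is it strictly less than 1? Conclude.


Union bound: P[∪_{i=1}^{35} A_i] ≤ Σ_i P[A_i] ≤ 35·p = 35·(1/385) = 1/11.
Numerically: 1/11 ≈ 0.0909091.
Is 1/11 < 1? YES.
Since P[∪ A_i] ≤ 1/11 < 1, the complement has P[∩ A_i^c] ≥ 1 − 1/11 = 10/11 > 0, so some outcome avoids every A_i.

35·p = 1/11 ≈ 0.0909091; existence CERTIFIED by the union bound.


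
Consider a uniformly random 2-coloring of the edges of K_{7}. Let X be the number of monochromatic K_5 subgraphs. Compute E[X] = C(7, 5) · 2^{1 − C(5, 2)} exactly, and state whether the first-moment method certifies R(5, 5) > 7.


E[X] = C(7, 5) · 2^{1 − 10} = 21 · 2^{−9} = 21/512.
As a reduced fraction: E[X] = 21/512 ≈ 0.04102.
Is E[X] < 1? YES.
Since E[X] < 1, there exists a 2-coloring of K_{7} with no monochromatic K_5; hence R(5, 5) > 7.

E[X] = 21/512 ≈ 0.04102; E[X] < 1, so R(5, 5) > 7.


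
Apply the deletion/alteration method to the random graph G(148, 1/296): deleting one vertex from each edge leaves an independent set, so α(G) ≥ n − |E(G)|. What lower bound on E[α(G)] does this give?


E[|E(G)|] = C(148, 2)·p = 10878 · (1/296) = 147/4.
E[α(G)] ≥ n − E[|E(G)|] = 148 − 147/4 = 445/4.
Numerically: ≈ 111.2500.
(This is only a lower bound; the true E[α(G)] may be larger.)

E[α(G)] ≥ 445/4 ≈ 111.2500.


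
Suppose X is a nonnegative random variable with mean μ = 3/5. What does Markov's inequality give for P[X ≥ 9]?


μ = E[X] = 3/5, a = 9.
Markov: P[X ≥ 9] ≤ μ/a = (3/5)/9 = 1/15.
Numerically: ≈ 0.06667.
(Since a = 9 > μ = 0.60000, the bound 1/15 is < 1 and informative.)

P[X ≥ 9] ≤ 1/15 ≈ 0.06667.


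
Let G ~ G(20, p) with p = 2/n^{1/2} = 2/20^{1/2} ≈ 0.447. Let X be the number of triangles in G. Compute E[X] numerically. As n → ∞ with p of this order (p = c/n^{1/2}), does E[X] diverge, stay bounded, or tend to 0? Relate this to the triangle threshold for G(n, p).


Number of potential triangles: C(20, 3) = 1140.
Each occurs with probability p³ ≈ (0.447)³ ≈ 8.94427e-02.
By linearity: E[X] = C(20, 3)·p³ ≈ 1140 · 8.94427e-02 ≈ 101.965.
Since α = 1/2 < 1, p = c/n^{1/2} ≫ 1/n is above the triangle threshold p ~ 1/n. Asymptotically E[X] ~ (c³/6)·n^{3(1−α)} = (2³/6)·n^{1.5} → ∞; triangles are abundant w.h.p.

E[X] ≈ 101.965; in regime p = Θ(1/n^{1/2}) E[X] diverges (above the triangle threshold p ~ 1/n).


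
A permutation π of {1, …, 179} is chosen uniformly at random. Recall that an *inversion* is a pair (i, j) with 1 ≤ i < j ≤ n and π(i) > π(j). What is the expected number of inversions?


Write X = Σ X_I over the C(179, 2) = 15931 pairs i < j, with X_I the indicator of one inversion.
There are 15931 indicators.
For each fixed pair i < j, the values π(i) and π(j) are two distinct elements of {1, …, 179} in uniformly random order; by symmetry P[π(i) > π(j)] = 1/2.
By linearity: E[X] = 15931 · (1/2) = C(179, 2) · (1/2) = 15931/2 = 15931/2 ≈ 7965.500000.

E[X] = 15931/2 = 7965.500000.


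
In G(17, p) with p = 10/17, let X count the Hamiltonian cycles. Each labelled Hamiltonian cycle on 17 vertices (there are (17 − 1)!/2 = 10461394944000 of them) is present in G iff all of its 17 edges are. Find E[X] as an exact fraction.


K_17 has (17 − 1)!/2 = 10461394944000 labelled Hamiltonian cycles.
For each such Hamiltonian cycle H, let X_H = 1 if all 17 edges of H are present in G. Then P[X_H = 1] = p^{17} = (10/17)^{17} = 100000000000000000/827240261886336764177.
Summing the indicators: E[X] = Σ_H E[X_H] = 10461394944000 · p^{17} = 10461394944000 · 100000000000000000/827240261886336764177 = 1046139494400000000000000000000/827240261886336764177.
Numerically: E[X] ≈ 1.26e+09.

E[X] = 10461394944000 · (10/17)^{17} = 1046139494400000000000000000000/827240261886336764177 ≈ 1.26e+09.


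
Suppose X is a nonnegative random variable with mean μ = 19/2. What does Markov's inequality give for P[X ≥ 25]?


μ = E[X] = 19/2, a = 25.
Markov: P[X ≥ 25] ≤ μ/a = (19/2)/25 = 19/50.
Numerically: ≈ 0.3800.
(Since a = 25 > μ = 9.5000, the bound 19/50 is < 1 and informative.)

P[X ≥ 25] ≤ 19/50 ≈ 0.3800.


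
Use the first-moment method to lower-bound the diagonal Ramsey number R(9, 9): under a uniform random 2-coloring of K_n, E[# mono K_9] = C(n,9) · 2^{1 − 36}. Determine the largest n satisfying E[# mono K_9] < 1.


We need C(n, 9) · 2^{1 − 36} < 1, i.e. C(n, 9) < 2^{36 − 1} = 34359738368.
Check values of n near the boundary:
  n = 60: C(60, 9) = 14783142660; 14783142660 < 34359738368? YES
  n = 61: C(61, 9) = 17341763505; 17341763505 < 34359738368? YES
  n = 62: C(62, 9) = 20286591270; 20286591270 < 34359738368? YES
  n = 63: C(63, 9) = 23667689815; 23667689815 < 34359738368? YES
  n = 64: C(64, 9) = 27540584512; 27540584512 < 34359738368? YES
  n = 65: C(65, 9) = 31966749880; 31966749880 < 34359738368? YES
  n = 66: C(66, 9) = 37014131440; 37014131440 < 34359738368? NO
  n = 67: C(67, 9) = 42757703560; 42757703560 < 34359738368? NO
The largest n with C(n, 9) < 34359738368 is n = 65 (where E[X] = 3995843735/4294967296 ≈ 0.9303549). Hence R(9, 9) > 65, i.e. R(9, 9) ≥ 66.

Largest n = 65; hence R(9, 9) > 65.


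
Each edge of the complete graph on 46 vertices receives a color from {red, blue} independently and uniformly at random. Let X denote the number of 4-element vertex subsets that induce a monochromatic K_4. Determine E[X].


Let X = Σ_S X_S over the C(46, 4) = 163185 subsets S of size 4, where X_S = 1 if the K_4 on S is monochromatic.
For a fixed S, the K_4 on S has C(4, 2) = 6 edges. P[all 6 edges red] = (1/2)^6, and likewise for blue, so P[monochromatic] = 2·(1/2)^6 = 2^{1 − 6} = 1/32.
By linearity of expectation: E[X] = C(46, 4) · 2^{1 − 6} = 163185 · 1/32 = 163185/32.
Numerically: E[X] ≈ 5099.531250.

E[X] = C(46,4)·2^(1−C(4,2)) = 163185/32 ≈ 5099.531250.


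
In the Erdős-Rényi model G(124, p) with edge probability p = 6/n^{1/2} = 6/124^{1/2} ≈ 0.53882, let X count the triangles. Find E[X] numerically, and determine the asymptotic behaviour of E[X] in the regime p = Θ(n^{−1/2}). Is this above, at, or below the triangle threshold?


Number of potential triangles: C(124, 3) = 310124.
Each occurs with probability p³ ≈ (0.53882)³ ≈ 1.5643042e-01.
By linearity: E[X] = C(124, 3)·p³ ≈ 310124 · 1.5643042e-01 ≈ 48512.82892.
Since α = 1/2 < 1, p = c/n^{1/2} ≫ 1/n is above the triangle threshold p ~ 1/n. Asymptotically E[X] ~ (c³/6)·n^{3(1−α)} = (6³/6)·n^{1.5} → ∞; triangles are abundant w.h.p.

E[X] ≈ 48512.82892; in regime p = Θ(1/n^{1/2}) E[X] diverges (above the triangle threshold p ~ 1/n).


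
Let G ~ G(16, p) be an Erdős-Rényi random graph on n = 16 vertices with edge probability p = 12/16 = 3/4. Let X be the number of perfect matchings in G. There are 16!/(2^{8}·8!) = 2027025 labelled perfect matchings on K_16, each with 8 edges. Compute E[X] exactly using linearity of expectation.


K_16 has 16!/(2^{8}·8!) = 2027025 labelled perfect matchings.
For each such perfect matching H, let X_H = 1 if all 8 edges of H are present in G. Then P[X_H = 1] = p^{8} = (3/4)^{8} = 6561/65536.
By linearity: E[X] = Σ_H E[X_H] = 2027025 · p^{8} = 2027025 · 6561/65536 = 13299311025/65536.
Numerically: E[X] ≈ 2.029e+05.

E[X] = 2027025 · (3/4)^{8} = 13299311025/65536 ≈ 2.029e+05.


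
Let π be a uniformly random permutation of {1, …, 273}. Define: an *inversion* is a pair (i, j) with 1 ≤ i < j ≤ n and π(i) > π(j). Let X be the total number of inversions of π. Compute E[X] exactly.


Write X = Σ X_I over the C(273, 2) = 37128 pairs i < j, with X_I the indicator of one inversion.
There are 37128 indicators.
For each fixed pair i < j, the values π(i) and π(j) are two distinct elements of {1, …, 273} in uniformly random order; by symmetry P[π(i) > π(j)] = 1/2.
By linearity: E[X] = 37128 · (1/2) = C(273, 2) · (1/2) = 37128/2 = 18564 ≈ 18564.00000.

E[X] = 18564 = 18564.00000.


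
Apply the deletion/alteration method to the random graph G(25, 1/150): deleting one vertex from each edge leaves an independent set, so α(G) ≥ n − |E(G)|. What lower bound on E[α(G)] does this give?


E[|E(G)|] = C(25, 2)·p = 300 · (1/150) = 2.
E[α(G)] ≥ n − E[|E(G)|] = 25 − 2 = 23.
Numerically: ≈ 23.000.
(This is only a lower bound; the true E[α(G)] may be larger.)

E[α(G)] ≥ 23 ≈ 23.000.


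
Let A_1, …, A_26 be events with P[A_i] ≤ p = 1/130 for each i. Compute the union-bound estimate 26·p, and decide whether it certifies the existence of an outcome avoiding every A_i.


Union bound: P[∪_{i=1}^{26} A_i] ≤ Σ_i P[A_i] ≤ 26·p = 26·(1/130) = 1/5.
Numerically: 1/5 ≈ 0.2000.
Is 1/5 < 1? YES.
Since P[∪ A_i] ≤ 1/5 < 1, the complement has P[∩ A_i^c] ≥ 1 − 1/5 = 4/5 > 0, so some outcome avoids every A_i.

26·p = 1/5 ≈ 0.2000; existence CERTIFIED by the union bound.


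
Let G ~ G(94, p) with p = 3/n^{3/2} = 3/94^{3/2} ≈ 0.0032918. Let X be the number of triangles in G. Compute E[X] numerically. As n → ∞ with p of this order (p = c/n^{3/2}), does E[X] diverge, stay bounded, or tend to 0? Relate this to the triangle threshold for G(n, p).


Number of potential triangles: C(94, 3) = 134044.
Each occurs with probability p³ ≈ (0.0032918)³ ≈ 3.5668794e-08.
By linearity: E[X] = C(94, 3)·p³ ≈ 134044 · 3.5668794e-08 ≈ 0.00478.
Since α = 3/2 > 1, p = c/n^{3/2} = o(1/n) is below the triangle threshold p ~ 1/n. Asymptotically E[X] ~ (c³/6)·n^{3(1−α)} = (3³/6)·n^{-1.5} → 0, so by Markov's inequality G has no triangles w.h.p.

E[X] ≈ 0.00478; in regime p = Θ(1/n^{3/2}) E[X] tends to 0 (below the triangle threshold p ~ 1/n).


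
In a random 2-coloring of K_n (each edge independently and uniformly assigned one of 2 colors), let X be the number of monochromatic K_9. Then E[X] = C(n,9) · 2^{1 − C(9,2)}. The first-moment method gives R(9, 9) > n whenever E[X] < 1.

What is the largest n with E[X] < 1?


We need C(n, 9) · 2^{1 − 36} < 1, i.e. C(n, 9) < 2^{36 − 1} = 34359738368.
Check values of n near the boundary:
  n = 61: C(61, 9) = 17341763505; 17341763505 < 34359738368? YES
  n = 62: C(62, 9) = 20286591270; 20286591270 < 34359738368? YES
  n = 63: C(63, 9) = 23667689815; 23667689815 < 34359738368? YES
  n = 64: C(64, 9) = 27540584512; 27540584512 < 34359738368? YES
  n = 65: C(65, 9) = 31966749880; 31966749880 < 34359738368? YES
  n = 66: C(66, 9) = 37014131440; 37014131440 < 34359738368? NO
  n = 67: C(67, 9) = 42757703560; 42757703560 < 34359738368? NO
The largest n with C(n, 9) < 34359738368 is n = 65 (where E[X] = 3995843735/4294967296 ≈ 0.93035). Hence R(9, 9) > 65, i.e. R(9, 9) ≥ 66.

Largest n = 65; hence R(9, 9) > 65.


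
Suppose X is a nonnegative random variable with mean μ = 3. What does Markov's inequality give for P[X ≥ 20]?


μ = E[X] = 3, a = 20.
Markov: P[X ≥ 20] ≤ μ/a = (3)/20 = 3/20.
Numerically: ≈ 0.1500.
(Since a = 20 > μ = 3.0000, the bound 3/20 is < 1 and informative.)

P[X ≥ 20] ≤ 3/20 ≈ 0.1500.


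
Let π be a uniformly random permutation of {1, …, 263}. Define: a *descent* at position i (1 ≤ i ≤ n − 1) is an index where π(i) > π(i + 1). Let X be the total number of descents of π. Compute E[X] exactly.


Write X = Σ X_I over i = 1, …, 262, with X_I the indicator of one descent.
There are 262 indicators.
For each fixed i, the pair (π(i), π(i+1)) is a uniformly random ordered pair of distinct values from {1, …, 263}; by symmetry P[π(i) > π(i+1)] = 1/2.
By linearity: E[X] = 262 · (1/2) = (263 − 1) · (1/2) = 131 ≈ 131.00000.

E[X] = 131 = 131.00000.


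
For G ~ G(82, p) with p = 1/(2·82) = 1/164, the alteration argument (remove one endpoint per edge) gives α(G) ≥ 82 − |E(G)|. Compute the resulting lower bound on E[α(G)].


E[|E(G)|] = C(82, 2)·p = 3321 · (1/164) = 81/4.
E[α(G)] ≥ n − E[|E(G)|] = 82 − 81/4 = 247/4.
Numerically: ≈ 61.75000.
(This is only a lower bound; the true E[α(G)] may be larger.)

E[α(G)] ≥ 247/4 ≈ 61.75000.


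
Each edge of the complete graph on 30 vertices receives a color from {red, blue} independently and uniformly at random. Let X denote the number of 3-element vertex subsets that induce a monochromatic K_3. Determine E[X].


Let X = Σ_S X_S over the C(30, 3) = 4060 subsets S of size 3, where X_S = 1 if the K_3 on S is monochromatic.
For a fixed S, the K_3 on S has C(3, 2) = 3 edges. P[all 3 edges red] = (1/2)^3, and likewise for blue, so P[monochromatic] = 2·(1/2)^3 = 2^{1 − 3} = 1/4.
By linearity: E[X] = C(30, 3) · 2^{1 − 3} = 4060 · 1/4 = 1015.
Numerically: E[X] ≈ 1015.000000.

E[X] = C(30,3)·2^(1−C(3,2)) = 1015 ≈ 1015.000000.


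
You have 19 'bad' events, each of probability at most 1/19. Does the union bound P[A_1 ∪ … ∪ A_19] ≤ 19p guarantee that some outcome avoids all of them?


Union bound: P[∪_{i=1}^{19} A_i] ≤ Σ_i P[A_i] ≤ 19·p = 19·(1/19) = 1.
Numerically: 1 ≈ 1.00000.
Is 1 < 1? NO.
Since the bound 1 is ≥ 1, the union bound is uninformative here; it does NOT by itself certify existence.

19·p = 1 ≈ 1.00000; existence NOT certified by the union bound.


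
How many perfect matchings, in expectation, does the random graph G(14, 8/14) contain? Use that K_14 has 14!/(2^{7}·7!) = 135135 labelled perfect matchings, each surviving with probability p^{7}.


K_14 has 14!/(2^{7}·7!) = 135135 labelled perfect matchings.
For each such perfect matching H, let X_H = 1 if all 7 edges of H are present in G. Then P[X_H = 1] = p^{7} = (4/7)^{7} = 16384/823543.
Summing the indicators: E[X] = Σ_H E[X_H] = 135135 · p^{7} = 135135 · 16384/823543 = 316293120/117649.
Numerically: E[X] ≈ 2688.45.

E[X] = 135135 · (4/7)^{7} = 316293120/117649 ≈ 2688.45.


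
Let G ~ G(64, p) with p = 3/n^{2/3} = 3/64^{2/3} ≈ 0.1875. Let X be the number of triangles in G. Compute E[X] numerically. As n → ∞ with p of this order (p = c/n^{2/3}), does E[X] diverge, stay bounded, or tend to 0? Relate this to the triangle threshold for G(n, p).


Number of potential triangles: C(64, 3) = 41664.
Each occurs with probability p³ ≈ (0.1875)³ ≈ 6.591797e-03.
By linearity: E[X] = C(64, 3)·p³ ≈ 41664 · 6.591797e-03 ≈ 274.6406.
Since α = 2/3 < 1, p = c/n^{2/3} ≫ 1/n is above the triangle threshold p ~ 1/n. Asymptotically E[X] ~ (c³/6)·n^{3(1−α)} = (3³/6)·n^{1} → ∞; triangles are abundant w.h.p.

E[X] ≈ 274.6406; in regime p = Θ(1/n^{2/3}) E[X] diverges (above the triangle threshold p ~ 1/n).


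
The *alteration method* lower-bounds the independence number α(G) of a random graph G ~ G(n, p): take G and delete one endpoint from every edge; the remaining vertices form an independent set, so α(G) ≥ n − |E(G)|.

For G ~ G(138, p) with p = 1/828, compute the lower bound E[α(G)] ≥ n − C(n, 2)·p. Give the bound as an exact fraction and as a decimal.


E[|E(G)|] = C(138, 2)·p = 9453 · (1/828) = 137/12.
E[α(G)] ≥ n − E[|E(G)|] = 138 − 137/12 = 1519/12.
Numerically: ≈ 126.58333.
(This is only a lower bound; the true E[α(G)] may be larger.)

E[α(G)] ≥ 1519/12 ≈ 126.58333.


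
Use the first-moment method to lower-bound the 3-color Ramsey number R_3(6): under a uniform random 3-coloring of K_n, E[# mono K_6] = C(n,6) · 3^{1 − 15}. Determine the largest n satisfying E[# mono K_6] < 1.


We need C(n, 6) · 3^{1 − 15} < 1, i.e. C(n, 6) < 3^{15 − 1} = 4782969.
Check values of n near the boundary:
  n = 40: C(40, 6) = 3838380; 3838380 < 4782969? YES
  n = 41: C(41, 6) = 4496388; 4496388 < 4782969? YES
  n = 42: C(42, 6) = 5245786; 5245786 < 4782969? NO
The largest n with C(n, 6) < 4782969 is n = 41 (where E[X] = 1498796/1594323 ≈ 0.9401). Hence R_3(6) > 41, i.e. R_3(6) ≥ 42.

Largest n = 41; hence R_3(6) > 41.


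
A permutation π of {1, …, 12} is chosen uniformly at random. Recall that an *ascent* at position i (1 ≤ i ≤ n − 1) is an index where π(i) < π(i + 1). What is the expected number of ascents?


Write X = Σ X_I over i = 1, …, 11, with X_I the indicator of one ascent.
There are 11 indicators.
For each fixed i, the pair (π(i), π(i+1)) is a uniformly random ordered pair of distinct values from {1, …, 12}; by symmetry P[π(i) < π(i+1)] = 1/2.
By linearity: E[X] = 11 · (1/2) = (12 − 1) · (1/2) = 11/2 ≈ 5.500000.

E[X] = 11/2 = 5.500000.


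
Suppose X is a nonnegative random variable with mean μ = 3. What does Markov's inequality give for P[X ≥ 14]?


μ = E[X] = 3, a = 14.
Markov: P[X ≥ 14] ≤ μ/a = (3)/14 = 3/14.
Numerically: ≈ 0.21429.
(Since a = 14 > μ = 3.00000, the bound 3/14 is < 1 and informative.)

P[X ≥ 14] ≤ 3/14 ≈ 0.21429.


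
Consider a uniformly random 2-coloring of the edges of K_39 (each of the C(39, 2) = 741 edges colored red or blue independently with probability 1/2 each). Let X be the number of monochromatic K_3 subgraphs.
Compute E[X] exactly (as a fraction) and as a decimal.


Let X = Σ_S X_S over the C(39, 3) = 9139 subsets S of size 3, where X_S = 1 if the K_3 on S is monochromatic.
For a fixed S, the K_3 on S has C(3, 2) = 3 edges. P[all 3 edges red] = (1/2)^3, and likewise for blue, so P[monochromatic] = 2·(1/2)^3 = 2^{1 − 3} = 1/4.
By linearity of expectation: E[X] = C(39, 3) · 2^{1 − 3} = 9139 · 1/4 = 9139/4.
Numerically: E[X] ≈ 2284.750000.

E[X] = C(39,3)·2^(1−C(3,2)) = 9139/4 ≈ 2284.750000.


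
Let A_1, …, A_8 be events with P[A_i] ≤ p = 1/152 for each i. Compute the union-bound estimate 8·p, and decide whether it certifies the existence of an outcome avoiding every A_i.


Union bound: P[∪_{i=1}^{8} A_i] ≤ Σ_i P[A_i] ≤ 8·p = 8·(1/152) = 1/19.
Numerically: 1/19 ≈ 0.05263.
Is 1/19 < 1? YES.
Since P[∪ A_i] ≤ 1/19 < 1, the complement has P[∩ A_i^c] ≥ 1 − 1/19 = 18/19 > 0, so some outcome avoids every A_i.

8·p = 1/19 ≈ 0.05263; existence CERTIFIED by the union bound.
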